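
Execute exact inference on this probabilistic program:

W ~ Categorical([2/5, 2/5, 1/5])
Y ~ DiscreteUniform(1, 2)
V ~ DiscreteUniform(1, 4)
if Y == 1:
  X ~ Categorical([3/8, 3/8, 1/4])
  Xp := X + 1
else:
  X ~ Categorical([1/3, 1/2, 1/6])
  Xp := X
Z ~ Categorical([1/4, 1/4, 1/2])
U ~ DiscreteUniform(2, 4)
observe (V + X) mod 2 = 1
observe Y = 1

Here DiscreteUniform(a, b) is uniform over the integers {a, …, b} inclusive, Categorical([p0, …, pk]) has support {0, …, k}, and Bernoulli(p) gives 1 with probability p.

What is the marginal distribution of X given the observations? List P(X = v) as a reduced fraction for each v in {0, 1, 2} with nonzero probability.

Enumerate traces; 162 have nonzero weight after conditioning:
  (W=0, Y=1, V=1, X=0, Z=0, U=2) weight 1/640
  (W=0, Y=1, V=1, X=0, Z=0, U=3) weight 1/640
  (W=0, Y=1, V=1, X=0, Z=0, U=4) weight 1/640
  (W=0, Y=1, V=1, X=0, Z=1, U=2) weight 1/640
  (W=0, Y=1, V=1, X=0, Z=1, U=3) weight 1/640
  (W=0, Y=1, V=1, X=0, Z=1, U=4) weight 1/640
  (W=0, Y=1, V=1, X=0, Z=2, U=2) weight 1/320
  (W=0, Y=1, V=1, X=0, Z=2, U=3) weight 1/320
  (W=0, Y=1, V=1, X=2, Z=0, U=2) weight 1/960
  (W=0, Y=1, V=2, X=1, Z=0, U=2) weight 1/640
  … 152 more
Group by X:
  weight(X=0) = 3/32
  weight(X=1) = 3/32
  weight(X=2) = 1/16
Total weight = 3/32 + 3/32 + 1/16 = 1/4
P(X=0 | obs) = 3/32 / 1/4 = 3/8
P(X=1 | obs) = 3/32 / 1/4 = 3/8
P(X=2 | obs) = 1/16 / 1/4 = 1/4

P(X=0) = 3/8, P(X=1) = 3/8, P(X=2) = 1/4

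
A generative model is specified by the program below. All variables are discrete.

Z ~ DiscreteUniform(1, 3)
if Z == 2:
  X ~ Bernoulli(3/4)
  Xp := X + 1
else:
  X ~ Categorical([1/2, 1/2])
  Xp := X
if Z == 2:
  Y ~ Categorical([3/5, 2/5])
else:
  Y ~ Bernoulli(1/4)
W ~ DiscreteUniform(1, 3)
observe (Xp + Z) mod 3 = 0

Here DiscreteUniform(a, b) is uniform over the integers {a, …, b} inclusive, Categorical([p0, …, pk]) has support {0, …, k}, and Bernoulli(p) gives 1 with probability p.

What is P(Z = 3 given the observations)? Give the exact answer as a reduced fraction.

Enumerate traces; 12 have nonzero weight after conditioning:
  (Z=2, X=0, Y=0, W=1) weight 1/60
  (Z=2, X=0, Y=0, W=2) weight 1/60
  (Z=2, X=0, Y=0, W=3) weight 1/60
  (Z=2, X=0, Y=1, W=1) weight 1/90
  (Z=2, X=0, Y=1, W=2) weight 1/90
  (Z=2, X=0, Y=1, W=3) weight 1/90
  (Z=3, X=0, Y=0, W=1) weight 1/24
  (Z=3, X=0, Y=0, W=2) weight 1/24
  … 4 more
Group by Z:
  weight(Z=2) = 1/12
  weight(Z=3) = 1/6
Total weight = 1/12 + 1/6 = 1/4
P(Z=2 | obs) = 1/12 / 1/4 = 1/3
P(Z=3 | obs) = 1/6 / 1/4 = 2/3

P(Z = 3 | obs) = 2/3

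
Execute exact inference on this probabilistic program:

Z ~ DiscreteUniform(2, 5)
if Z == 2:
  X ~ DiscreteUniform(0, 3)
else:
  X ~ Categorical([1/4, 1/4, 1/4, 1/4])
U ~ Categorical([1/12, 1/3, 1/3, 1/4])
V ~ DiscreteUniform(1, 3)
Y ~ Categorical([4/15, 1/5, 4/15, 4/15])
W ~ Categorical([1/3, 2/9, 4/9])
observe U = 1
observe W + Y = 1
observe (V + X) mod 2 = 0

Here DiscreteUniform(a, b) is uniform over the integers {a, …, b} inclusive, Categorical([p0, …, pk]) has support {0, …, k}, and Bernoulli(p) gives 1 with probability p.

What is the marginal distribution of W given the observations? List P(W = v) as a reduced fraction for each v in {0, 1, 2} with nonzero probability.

P(W=0) = 9/17, P(W=1) = 8/17

Enumerate traces; 48 have nonzero weight after conditioning:
  (Z=2, X=0, U=1, V=2, Y=0, W=1) weight 1/2430
  (Z=2, X=0, U=1, V=2, Y=1, W=0) weight 1/2160
  (Z=2, X=1, U=1, V=1, Y=0, W=1) weight 1/2430
  (Z=2, X=1, U=1, V=1, Y=1, W=0) weight 1/2160
  (Z=2, X=1, U=1, V=3, Y=0, W=1) weight 1/2430
  (Z=2, X=1, U=1, V=3, Y=1, W=0) weight 1/2160
  (Z=2, X=2, U=1, V=2, Y=0, W=1) weight 1/2430
  (Z=2, X=2, U=1, V=2, Y=1, W=0) weight 1/2160
  … 40 more
Group by W:
  weight(W=0) = 1/90
  weight(W=1) = 4/405
Total weight = 1/90 + 4/405 = 17/810
P(W=0 | obs) = 1/90 / 17/810 = 9/17
P(W=1 | obs) = 4/405 / 17/810 = 8/17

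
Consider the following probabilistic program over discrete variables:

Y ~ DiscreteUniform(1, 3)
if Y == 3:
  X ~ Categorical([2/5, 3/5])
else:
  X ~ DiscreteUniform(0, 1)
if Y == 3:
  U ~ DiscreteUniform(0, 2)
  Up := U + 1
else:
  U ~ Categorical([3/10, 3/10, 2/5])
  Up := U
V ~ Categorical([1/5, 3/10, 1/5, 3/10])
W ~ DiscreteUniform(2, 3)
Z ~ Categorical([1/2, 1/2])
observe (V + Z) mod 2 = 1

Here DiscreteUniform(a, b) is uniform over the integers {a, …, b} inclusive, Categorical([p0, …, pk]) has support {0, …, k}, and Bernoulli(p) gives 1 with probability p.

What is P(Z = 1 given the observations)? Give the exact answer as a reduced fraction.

Enumerate traces; 144 have nonzero weight after conditioning:
  (Y=1, X=0, U=0, V=0, W=2, Z=1) weight 1/400
  (Y=1, X=0, U=0, V=0, W=3, Z=1) weight 1/400
  (Y=1, X=0, U=0, V=1, W=2, Z=0) weight 3/800
  (Y=1, X=0, U=0, V=1, W=3, Z=0) weight 3/800
  (Y=1, X=0, U=0, V=2, W=2, Z=1) weight 1/400
  (Y=1, X=0, U=0, V=2, W=3, Z=1) weight 1/400
  (Y=1, X=0, U=0, V=3, W=2, Z=0) weight 3/800
  (Y=1, X=0, U=0, V=3, W=3, Z=0) weight 3/800
  … 136 more
Group by Z:
  weight(Z=0) = 3/10
  weight(Z=1) = 1/5
Total weight = 3/10 + 1/5 = 1/2
P(Z=0 | obs) = 3/10 / 1/2 = 3/5
P(Z=1 | obs) = 1/5 / 1/2 = 2/5

P(Z = 1 | obs) = 2/5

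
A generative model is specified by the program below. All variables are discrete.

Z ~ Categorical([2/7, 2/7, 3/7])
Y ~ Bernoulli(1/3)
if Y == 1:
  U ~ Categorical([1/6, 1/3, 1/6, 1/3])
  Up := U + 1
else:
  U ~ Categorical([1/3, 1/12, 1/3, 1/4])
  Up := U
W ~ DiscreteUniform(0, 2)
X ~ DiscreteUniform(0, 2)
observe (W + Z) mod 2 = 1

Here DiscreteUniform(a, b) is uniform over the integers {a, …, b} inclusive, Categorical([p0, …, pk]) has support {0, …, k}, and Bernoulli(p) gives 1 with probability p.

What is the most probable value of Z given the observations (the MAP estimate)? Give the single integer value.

Enumerate traces; 96 have nonzero weight after conditioning:
  (Z=0, Y=0, U=0, W=1, X=0) weight 4/567
  (Z=0, Y=0, U=0, W=1, X=1) weight 4/567
  (Z=0, Y=0, U=0, W=1, X=2) weight 4/567
  (Z=0, Y=0, U=1, W=1, X=0) weight 1/567
  (Z=0, Y=0, U=1, W=1, X=1) weight 1/567
  (Z=0, Y=0, U=1, W=1, X=2) weight 1/567
  (Z=0, Y=0, U=2, W=1, X=0) weight 4/567
  (Z=0, Y=0, U=2, W=1, X=1) weight 4/567
  (Z=1, Y=0, U=0, W=0, X=0) weight 4/567
  (Z=2, Y=0, U=0, W=1, X=0) weight 2/189
  … 86 more
Group by Z:
  weight(Z=0) = 2/21
  weight(Z=1) = 4/21
  weight(Z=2) = 1/7
Total weight = 2/21 + 4/21 + 1/7 = 3/7
P(Z=0 | obs) = 2/21 / 3/7 = 2/9
P(Z=1 | obs) = 4/21 / 3/7 = 4/9
P(Z=2 | obs) = 1/7 / 3/7 = 1/3
argmax = 1

argmax_v P(Z = v | obs) = 1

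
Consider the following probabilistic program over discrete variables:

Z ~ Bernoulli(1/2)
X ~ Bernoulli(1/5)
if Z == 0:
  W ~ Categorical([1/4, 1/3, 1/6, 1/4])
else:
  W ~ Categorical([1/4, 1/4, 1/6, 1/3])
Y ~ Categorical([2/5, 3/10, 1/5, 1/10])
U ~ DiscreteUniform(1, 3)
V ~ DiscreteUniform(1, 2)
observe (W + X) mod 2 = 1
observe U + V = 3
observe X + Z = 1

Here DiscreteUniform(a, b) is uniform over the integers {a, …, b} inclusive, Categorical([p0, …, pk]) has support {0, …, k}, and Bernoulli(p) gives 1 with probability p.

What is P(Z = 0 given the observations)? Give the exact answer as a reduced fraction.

Enumerate traces; 32 have nonzero weight after conditioning:
  (Z=0, X=1, W=0, Y=0, U=1, V=2) weight 1/600
  (Z=0, X=1, W=0, Y=0, U=2, V=1) weight 1/600
  (Z=0, X=1, W=0, Y=1, U=1, V=2) weight 1/800
  (Z=0, X=1, W=0, Y=1, U=2, V=1) weight 1/800
  (Z=0, X=1, W=0, Y=2, U=1, V=2) weight 1/1200
  (Z=0, X=1, W=0, Y=2, U=2, V=1) weight 1/1200
  (Z=0, X=1, W=0, Y=3, U=1, V=2) weight 1/2400
  (Z=0, X=1, W=0, Y=3, U=2, V=1) weight 1/2400
  (Z=1, X=0, W=1, Y=0, U=1, V=2) weight 1/150
  … 23 more
Group by Z:
  weight(Z=0) = 1/72
  weight(Z=1) = 7/90
Total weight = 1/72 + 7/90 = 11/120
P(Z=0 | obs) = 1/72 / 11/120 = 5/33
P(Z=1 | obs) = 7/90 / 11/120 = 28/33

P(Z = 0 | obs) = 5/33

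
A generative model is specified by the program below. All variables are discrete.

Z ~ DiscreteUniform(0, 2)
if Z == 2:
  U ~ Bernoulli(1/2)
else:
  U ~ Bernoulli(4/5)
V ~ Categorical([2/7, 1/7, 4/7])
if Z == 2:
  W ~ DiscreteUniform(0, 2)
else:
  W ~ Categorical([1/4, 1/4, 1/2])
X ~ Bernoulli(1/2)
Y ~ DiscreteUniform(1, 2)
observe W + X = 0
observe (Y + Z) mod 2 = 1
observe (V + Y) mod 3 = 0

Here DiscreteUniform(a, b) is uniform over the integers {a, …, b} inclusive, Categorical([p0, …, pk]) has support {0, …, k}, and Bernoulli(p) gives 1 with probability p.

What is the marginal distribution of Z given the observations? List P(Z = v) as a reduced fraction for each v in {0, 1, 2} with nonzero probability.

Enumerate traces; 6 have nonzero weight after conditioning:
  (Z=0, U=0, V=2, W=0, X=0, Y=1) weight 1/420
  (Z=0, U=1, V=2, W=0, X=0, Y=1) weight 1/105
  (Z=1, U=0, V=1, W=0, X=0, Y=2) weight 1/1680
  (Z=1, U=1, V=1, W=0, X=0, Y=2) weight 1/420
  (Z=2, U=0, V=2, W=0, X=0, Y=1) weight 1/126
  (Z=2, U=1, V=2, W=0, X=0, Y=1) weight 1/126
Group by Z:
  weight(Z=0) = 1/84
  weight(Z=1) = 1/336
  weight(Z=2) = 1/63
Total weight = 1/84 + 1/336 + 1/63 = 31/1008
P(Z=0 | obs) = 1/84 / 31/1008 = 12/31
P(Z=1 | obs) = 1/336 / 31/1008 = 3/31
P(Z=2 | obs) = 1/63 / 31/1008 = 16/31

P(Z=0) = 12/31, P(Z=1) = 3/31, P(Z=2) = 16/31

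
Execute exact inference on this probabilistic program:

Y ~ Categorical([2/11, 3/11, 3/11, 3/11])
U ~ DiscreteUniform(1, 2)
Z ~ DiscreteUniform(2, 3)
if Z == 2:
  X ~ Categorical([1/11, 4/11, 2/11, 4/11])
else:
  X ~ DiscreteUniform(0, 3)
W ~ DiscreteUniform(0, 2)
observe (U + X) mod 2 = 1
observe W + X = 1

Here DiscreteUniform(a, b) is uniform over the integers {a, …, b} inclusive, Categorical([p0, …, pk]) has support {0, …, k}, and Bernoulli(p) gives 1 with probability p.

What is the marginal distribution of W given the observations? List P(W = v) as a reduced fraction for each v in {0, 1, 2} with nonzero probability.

Enumerate traces; 16 have nonzero weight after conditioning:
  (Y=0, U=1, Z=2, X=0, W=1) weight 1/726
  (Y=0, U=1, Z=3, X=0, W=1) weight 1/264
  (Y=0, U=2, Z=2, X=1, W=0) weight 2/363
  (Y=0, U=2, Z=3, X=1, W=0) weight 1/264
  (Y=1, U=1, Z=2, X=0, W=1) weight 1/484
  (Y=1, U=1, Z=3, X=0, W=1) weight 1/176
  (Y=1, U=2, Z=2, X=1, W=0) weight 1/121
  (Y=1, U=2, Z=3, X=1, W=0) weight 1/176
  … 8 more
Group by W:
  weight(W=0) = 9/176
  weight(W=1) = 5/176
Total weight = 9/176 + 5/176 = 7/88
P(W=0 | obs) = 9/176 / 7/88 = 9/14
P(W=1 | obs) = 5/176 / 7/88 = 5/14

P(W=0) = 9/14, P(W=1) = 5/14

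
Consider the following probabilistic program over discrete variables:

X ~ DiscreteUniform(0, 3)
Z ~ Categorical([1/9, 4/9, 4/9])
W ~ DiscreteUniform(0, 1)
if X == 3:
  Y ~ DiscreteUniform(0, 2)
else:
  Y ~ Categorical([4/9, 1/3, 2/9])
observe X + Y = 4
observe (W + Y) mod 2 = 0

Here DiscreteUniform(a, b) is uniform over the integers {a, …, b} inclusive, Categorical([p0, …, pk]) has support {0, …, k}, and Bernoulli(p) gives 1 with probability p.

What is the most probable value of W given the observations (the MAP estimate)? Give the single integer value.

Enumerate traces; 6 have nonzero weight after conditioning:
  (X=2, Z=0, W=0, Y=2) weight 1/324
  (X=2, Z=1, W=0, Y=2) weight 1/81
  (X=2, Z=2, W=0, Y=2) weight 1/81
  (X=3, Z=0, W=1, Y=1) weight 1/216
  (X=3, Z=1, W=1, Y=1) weight 1/54
  (X=3, Z=2, W=1, Y=1) weight 1/54
Group by W:
  weight(W=0) = 1/36
  weight(W=1) = 1/24
Total weight = 1/36 + 1/24 = 5/72
P(W=0 | obs) = 1/36 / 5/72 = 2/5
P(W=1 | obs) = 1/24 / 5/72 = 3/5
argmax = 1

argmax_v P(W = v | obs) = 1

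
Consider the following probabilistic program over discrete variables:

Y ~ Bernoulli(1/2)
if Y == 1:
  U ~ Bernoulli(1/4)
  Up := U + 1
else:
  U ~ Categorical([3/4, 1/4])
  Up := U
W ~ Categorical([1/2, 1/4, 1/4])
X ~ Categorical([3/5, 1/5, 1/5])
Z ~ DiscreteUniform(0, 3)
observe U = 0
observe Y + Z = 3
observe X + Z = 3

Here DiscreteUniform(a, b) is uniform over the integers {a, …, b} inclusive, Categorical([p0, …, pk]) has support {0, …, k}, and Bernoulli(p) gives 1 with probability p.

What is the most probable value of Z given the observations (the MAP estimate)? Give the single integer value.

Enumerate traces; 6 have nonzero weight after conditioning:
  (Y=0, U=0, W=0, X=0, Z=3) weight 9/320
  (Y=0, U=0, W=1, X=0, Z=3) weight 9/640
  (Y=0, U=0, W=2, X=0, Z=3) weight 9/640
  (Y=1, U=0, W=0, X=1, Z=2) weight 3/320
  (Y=1, U=0, W=1, X=1, Z=2) weight 3/640
  (Y=1, U=0, W=2, X=1, Z=2) weight 3/640
Group by Z:
  weight(Z=2) = 3/160
  weight(Z=3) = 9/160
Total weight = 3/160 + 9/160 = 3/40
P(Z=2 | obs) = 3/160 / 3/40 = 1/4
P(Z=3 | obs) = 9/160 / 3/40 = 3/4
argmax = 3

argmax_v P(Z = v | obs) = 3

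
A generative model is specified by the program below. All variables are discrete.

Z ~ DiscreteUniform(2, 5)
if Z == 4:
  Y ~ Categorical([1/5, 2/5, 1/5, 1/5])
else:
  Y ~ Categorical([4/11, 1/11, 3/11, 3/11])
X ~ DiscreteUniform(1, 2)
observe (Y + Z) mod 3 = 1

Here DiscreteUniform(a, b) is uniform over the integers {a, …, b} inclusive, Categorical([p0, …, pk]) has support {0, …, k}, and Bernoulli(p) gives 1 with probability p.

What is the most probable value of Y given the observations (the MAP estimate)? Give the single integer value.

Enumerate traces; 10 have nonzero weight after conditioning:
  (Z=2, Y=2, X=1) weight 3/88
  (Z=2, Y=2, X=2) weight 3/88
  (Z=3, Y=1, X=1) weight 1/88
  (Z=3, Y=1, X=2) weight 1/88
  (Z=4, Y=0, X=1) weight 1/40
  (Z=4, Y=0, X=2) weight 1/40
  (Z=4, Y=3, X=1) weight 1/40
  (Z=4, Y=3, X=2) weight 1/40
  … 2 more
Group by Y:
  weight(Y=0) = 1/20
  weight(Y=1) = 1/44
  weight(Y=2) = 3/22
  weight(Y=3) = 1/20
Total weight = 1/20 + 1/44 + 3/22 + 1/20 = 57/220
P(Y=0 | obs) = 1/20 / 57/220 = 11/57
P(Y=1 | obs) = 1/44 / 57/220 = 5/57
P(Y=2 | obs) = 3/22 / 57/220 = 10/19
P(Y=3 | obs) = 1/20 / 57/220 = 11/57
argmax = 2

argmax_v P(Y = v | obs) = 2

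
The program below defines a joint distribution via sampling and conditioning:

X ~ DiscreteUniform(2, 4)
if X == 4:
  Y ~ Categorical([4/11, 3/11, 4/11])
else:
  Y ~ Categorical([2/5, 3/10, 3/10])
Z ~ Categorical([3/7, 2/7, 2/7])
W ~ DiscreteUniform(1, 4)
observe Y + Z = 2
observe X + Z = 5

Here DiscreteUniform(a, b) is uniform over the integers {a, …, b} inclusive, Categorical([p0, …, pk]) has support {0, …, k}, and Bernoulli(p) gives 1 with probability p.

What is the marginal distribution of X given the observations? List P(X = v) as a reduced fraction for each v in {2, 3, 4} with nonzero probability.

P(X=3) = 22/37, P(X=4) = 15/37

Enumerate traces; 8 have nonzero weight after conditioning:
  (X=3, Y=0, Z=2, W=1) weight 1/105
  (X=3, Y=0, Z=2, W=2) weight 1/105
  (X=3, Y=0, Z=2, W=3) weight 1/105
  (X=3, Y=0, Z=2, W=4) weight 1/105
  (X=4, Y=1, Z=1, W=1) weight 1/154
  (X=4, Y=1, Z=1, W=2) weight 1/154
  (X=4, Y=1, Z=1, W=3) weight 1/154
  (X=4, Y=1, Z=1, W=4) weight 1/154
Group by X:
  weight(X=3) = 4/105
  weight(X=4) = 2/77
Total weight = 4/105 + 2/77 = 74/1155
P(X=3 | obs) = 4/105 / 74/1155 = 22/37
P(X=4 | obs) = 2/77 / 74/1155 = 15/37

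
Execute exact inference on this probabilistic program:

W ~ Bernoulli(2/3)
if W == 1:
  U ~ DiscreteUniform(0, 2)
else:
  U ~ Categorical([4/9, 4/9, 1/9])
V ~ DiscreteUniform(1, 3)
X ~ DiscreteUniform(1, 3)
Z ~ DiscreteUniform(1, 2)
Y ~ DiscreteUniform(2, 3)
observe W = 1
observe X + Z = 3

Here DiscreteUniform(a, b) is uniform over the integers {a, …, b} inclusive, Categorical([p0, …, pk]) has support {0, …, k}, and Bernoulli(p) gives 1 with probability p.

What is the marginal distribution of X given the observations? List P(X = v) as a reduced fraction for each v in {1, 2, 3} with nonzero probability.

P(X=1) = 1/2, P(X=2) = 1/2

Enumerate traces; 36 have nonzero weight after conditioning:
  (W=1, U=0, V=1, X=1, Z=2, Y=2) weight 1/162
  (W=1, U=0, V=1, X=1, Z=2, Y=3) weight 1/162
  (W=1, U=0, V=1, X=2, Z=1, Y=2) weight 1/162
  (W=1, U=0, V=1, X=2, Z=1, Y=3) weight 1/162
  (W=1, U=0, V=2, X=1, Z=2, Y=2) weight 1/162
  (W=1, U=0, V=2, X=1, Z=2, Y=3) weight 1/162
  (W=1, U=0, V=2, X=2, Z=1, Y=2) weight 1/162
  (W=1, U=0, V=2, X=2, Z=1, Y=3) weight 1/162
  … 28 more
Group by X:
  weight(X=1) = 1/9
  weight(X=2) = 1/9
Total weight = 1/9 + 1/9 = 2/9
P(X=1 | obs) = 1/9 / 2/9 = 1/2
P(X=2 | obs) = 1/9 / 2/9 = 1/2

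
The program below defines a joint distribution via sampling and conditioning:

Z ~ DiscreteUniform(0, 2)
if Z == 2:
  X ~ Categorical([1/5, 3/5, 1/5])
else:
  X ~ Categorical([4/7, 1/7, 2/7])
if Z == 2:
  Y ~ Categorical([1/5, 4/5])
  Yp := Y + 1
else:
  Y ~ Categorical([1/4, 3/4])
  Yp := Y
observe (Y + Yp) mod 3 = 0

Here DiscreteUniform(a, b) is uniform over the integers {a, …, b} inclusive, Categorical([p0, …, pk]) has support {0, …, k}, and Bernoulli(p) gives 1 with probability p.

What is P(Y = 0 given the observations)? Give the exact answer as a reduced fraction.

Enumerate traces; 9 have nonzero weight after conditioning:
  (Z=0, X=0, Y=0) weight 1/21
  (Z=0, X=1, Y=0) weight 1/84
  (Z=0, X=2, Y=0) weight 1/42
  (Z=1, X=0, Y=0) weight 1/21
  (Z=1, X=1, Y=0) weight 1/84
  (Z=1, X=2, Y=0) weight 1/42
  (Z=2, X=0, Y=1) weight 4/75
  (Z=2, X=1, Y=1) weight 4/25
  … 1 more
Group by Y:
  weight(Y=0) = 1/6
  weight(Y=1) = 4/15
Total weight = 1/6 + 4/15 = 13/30
P(Y=0 | obs) = 1/6 / 13/30 = 5/13
P(Y=1 | obs) = 4/15 / 13/30 = 8/13

P(Y = 0 | obs) = 5/13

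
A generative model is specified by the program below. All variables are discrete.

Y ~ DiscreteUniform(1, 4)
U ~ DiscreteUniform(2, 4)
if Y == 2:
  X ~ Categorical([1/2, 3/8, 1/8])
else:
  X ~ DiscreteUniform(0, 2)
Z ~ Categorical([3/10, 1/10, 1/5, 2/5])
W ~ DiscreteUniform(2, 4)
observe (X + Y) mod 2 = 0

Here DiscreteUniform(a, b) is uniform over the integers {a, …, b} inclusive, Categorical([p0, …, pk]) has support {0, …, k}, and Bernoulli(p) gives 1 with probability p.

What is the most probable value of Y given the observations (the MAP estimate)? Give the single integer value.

Enumerate traces; 216 have nonzero weight after conditioning:
  (Y=1, U=2, X=1, Z=0, W=2) weight 1/360
  (Y=1, U=2, X=1, Z=0, W=3) weight 1/360
  (Y=1, U=2, X=1, Z=0, W=4) weight 1/360
  (Y=1, U=2, X=1, Z=1, W=2) weight 1/1080
  (Y=1, U=2, X=1, Z=1, W=3) weight 1/1080
  (Y=1, U=2, X=1, Z=1, W=4) weight 1/1080
  (Y=1, U=2, X=1, Z=2, W=2) weight 1/540
  (Y=1, U=2, X=1, Z=2, W=3) weight 1/540
  (Y=2, U=2, X=0, Z=0, W=2) weight 1/240
  (Y=3, U=2, X=1, Z=0, W=2) weight 1/360
  … 206 more
Group by Y:
  weight(Y=1) = 1/12
  weight(Y=2) = 5/32
  weight(Y=3) = 1/12
  weight(Y=4) = 1/6
Total weight = 1/12 + 5/32 + 1/12 + 1/6 = 47/96
P(Y=1 | obs) = 1/12 / 47/96 = 8/47
P(Y=2 | obs) = 5/32 / 47/96 = 15/47
P(Y=3 | obs) = 1/12 / 47/96 = 8/47
P(Y=4 | obs) = 1/6 / 47/96 = 16/47
argmax = 4

argmax_v P(Y = v | obs) = 4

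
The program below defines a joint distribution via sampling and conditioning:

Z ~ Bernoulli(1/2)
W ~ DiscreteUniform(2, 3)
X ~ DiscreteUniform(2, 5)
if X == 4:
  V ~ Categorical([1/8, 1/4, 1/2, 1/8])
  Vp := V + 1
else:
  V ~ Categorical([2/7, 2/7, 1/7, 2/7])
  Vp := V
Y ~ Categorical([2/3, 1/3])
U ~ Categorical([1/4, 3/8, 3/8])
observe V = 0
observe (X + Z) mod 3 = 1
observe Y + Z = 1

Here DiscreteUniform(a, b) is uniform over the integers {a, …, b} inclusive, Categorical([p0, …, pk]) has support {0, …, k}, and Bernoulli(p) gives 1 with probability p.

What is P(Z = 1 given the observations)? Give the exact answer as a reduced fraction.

P(Z = 1 | obs) = 32/39

Enumerate traces; 12 have nonzero weight after conditioning:
  (Z=0, W=2, X=4, V=0, Y=1, U=0) weight 1/1536
  (Z=0, W=2, X=4, V=0, Y=1, U=1) weight 1/1024
  (Z=0, W=2, X=4, V=0, Y=1, U=2) weight 1/1024
  (Z=0, W=3, X=4, V=0, Y=1, U=0) weight 1/1536
  (Z=0, W=3, X=4, V=0, Y=1, U=1) weight 1/1024
  (Z=0, W=3, X=4, V=0, Y=1, U=2) weight 1/1024
  (Z=1, W=2, X=3, V=0, Y=0, U=0) weight 1/336
  (Z=1, W=2, X=3, V=0, Y=0, U=1) weight 1/224
  … 4 more
Group by Z:
  weight(Z=0) = 1/192
  weight(Z=1) = 1/42
Total weight = 1/192 + 1/42 = 13/448
P(Z=0 | obs) = 1/192 / 13/448 = 7/39
P(Z=1 | obs) = 1/42 / 13/448 = 32/39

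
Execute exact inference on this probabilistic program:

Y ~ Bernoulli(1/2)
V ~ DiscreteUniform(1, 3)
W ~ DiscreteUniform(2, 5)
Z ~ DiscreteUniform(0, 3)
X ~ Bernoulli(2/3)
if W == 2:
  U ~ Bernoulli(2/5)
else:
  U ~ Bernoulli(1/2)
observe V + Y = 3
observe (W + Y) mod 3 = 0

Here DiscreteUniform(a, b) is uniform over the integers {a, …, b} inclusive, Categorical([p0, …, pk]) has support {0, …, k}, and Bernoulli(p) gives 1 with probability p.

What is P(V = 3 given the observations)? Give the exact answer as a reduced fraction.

P(V = 3 | obs) = 1/3

Enumerate traces; 48 have nonzero weight after conditioning:
  (Y=0, V=3, W=3, Z=0, X=0, U=0) weight 1/576
  (Y=0, V=3, W=3, Z=0, X=0, U=1) weight 1/576
  (Y=0, V=3, W=3, Z=0, X=1, U=0) weight 1/288
  (Y=0, V=3, W=3, Z=0, X=1, U=1) weight 1/288
  (Y=0, V=3, W=3, Z=1, X=0, U=0) weight 1/576
  (Y=0, V=3, W=3, Z=1, X=0, U=1) weight 1/576
  (Y=0, V=3, W=3, Z=1, X=1, U=0) weight 1/288
  (Y=0, V=3, W=3, Z=1, X=1, U=1) weight 1/288
  (Y=1, V=2, W=2, Z=0, X=0, U=0) weight 1/480
  … 39 more
Group by V:
  weight(V=2) = 1/12
  weight(V=3) = 1/24
Total weight = 1/12 + 1/24 = 1/8
P(V=2 | obs) = 1/12 / 1/8 = 2/3
P(V=3 | obs) = 1/24 / 1/8 = 1/3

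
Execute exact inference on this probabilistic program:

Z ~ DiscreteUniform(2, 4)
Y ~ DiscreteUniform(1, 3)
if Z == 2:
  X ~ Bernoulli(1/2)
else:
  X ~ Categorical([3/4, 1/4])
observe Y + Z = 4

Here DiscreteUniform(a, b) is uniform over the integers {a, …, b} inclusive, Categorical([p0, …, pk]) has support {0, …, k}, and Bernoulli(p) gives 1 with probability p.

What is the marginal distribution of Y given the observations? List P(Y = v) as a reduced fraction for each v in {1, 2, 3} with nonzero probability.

Enumerate traces; 4 have nonzero weight after conditioning:
  (Z=2, Y=2, X=0) weight 1/18
  (Z=2, Y=2, X=1) weight 1/18
  (Z=3, Y=1, X=0) weight 1/12
  (Z=3, Y=1, X=1) weight 1/36
Group by Y:
  weight(Y=1) = 1/9
  weight(Y=2) = 1/9
Total weight = 1/9 + 1/9 = 2/9
P(Y=1 | obs) = 1/9 / 2/9 = 1/2
P(Y=2 | obs) = 1/9 / 2/9 = 1/2

P(Y=1) = 1/2, P(Y=2) = 1/2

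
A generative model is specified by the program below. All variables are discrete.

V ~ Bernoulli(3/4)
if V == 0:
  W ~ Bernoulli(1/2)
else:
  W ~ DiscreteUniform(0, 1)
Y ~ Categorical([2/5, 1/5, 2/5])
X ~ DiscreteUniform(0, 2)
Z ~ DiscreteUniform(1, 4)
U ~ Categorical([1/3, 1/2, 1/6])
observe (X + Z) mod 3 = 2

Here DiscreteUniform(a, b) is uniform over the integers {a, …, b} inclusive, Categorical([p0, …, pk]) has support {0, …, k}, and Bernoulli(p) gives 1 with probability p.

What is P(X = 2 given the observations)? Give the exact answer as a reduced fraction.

Enumerate traces; 144 have nonzero weight after conditioning:
  (V=0, W=0, Y=0, X=0, Z=2, U=0) weight 1/720
  (V=0, W=0, Y=0, X=0, Z=2, U=1) weight 1/480
  (V=0, W=0, Y=0, X=0, Z=2, U=2) weight 1/1440
  (V=0, W=0, Y=0, X=1, Z=1, U=0) weight 1/720
  (V=0, W=0, Y=0, X=1, Z=1, U=1) weight 1/480
  (V=0, W=0, Y=0, X=1, Z=1, U=2) weight 1/1440
  (V=0, W=0, Y=0, X=1, Z=4, U=0) weight 1/720
  (V=0, W=0, Y=0, X=1, Z=4, U=1) weight 1/480
  (V=0, W=0, Y=0, X=2, Z=3, U=0) weight 1/720
  … 135 more
Group by X:
  weight(X=0) = 1/12
  weight(X=1) = 1/6
  weight(X=2) = 1/12
Total weight = 1/12 + 1/6 + 1/12 = 1/3
P(X=0 | obs) = 1/12 / 1/3 = 1/4
P(X=1 | obs) = 1/6 / 1/3 = 1/2
P(X=2 | obs) = 1/12 / 1/3 = 1/4

P(X = 2 | obs) = 1/4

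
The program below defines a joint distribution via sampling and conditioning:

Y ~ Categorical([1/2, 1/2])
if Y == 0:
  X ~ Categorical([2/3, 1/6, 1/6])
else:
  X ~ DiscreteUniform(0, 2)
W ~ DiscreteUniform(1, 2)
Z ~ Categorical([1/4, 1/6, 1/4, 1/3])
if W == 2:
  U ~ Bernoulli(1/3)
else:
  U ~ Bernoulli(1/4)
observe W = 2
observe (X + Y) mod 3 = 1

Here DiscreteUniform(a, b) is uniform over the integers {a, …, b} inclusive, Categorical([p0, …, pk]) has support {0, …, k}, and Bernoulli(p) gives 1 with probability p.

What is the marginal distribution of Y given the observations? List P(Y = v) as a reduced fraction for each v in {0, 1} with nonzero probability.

Enumerate traces; 16 have nonzero weight after conditioning:
  (Y=0, X=1, W=2, Z=0, U=0) weight 1/144
  (Y=0, X=1, W=2, Z=0, U=1) weight 1/288
  (Y=0, X=1, W=2, Z=1, U=0) weight 1/216
  (Y=0, X=1, W=2, Z=1, U=1) weight 1/432
  (Y=0, X=1, W=2, Z=2, U=0) weight 1/144
  (Y=0, X=1, W=2, Z=2, U=1) weight 1/288
  (Y=0, X=1, W=2, Z=3, U=0) weight 1/108
  (Y=0, X=1, W=2, Z=3, U=1) weight 1/216
  (Y=1, X=0, W=2, Z=0, U=0) weight 1/72
  … 7 more
Group by Y:
  weight(Y=0) = 1/24
  weight(Y=1) = 1/12
Total weight = 1/24 + 1/12 = 1/8
P(Y=0 | obs) = 1/24 / 1/8 = 1/3
P(Y=1 | obs) = 1/12 / 1/8 = 2/3

P(Y=0) = 1/3, P(Y=1) = 2/3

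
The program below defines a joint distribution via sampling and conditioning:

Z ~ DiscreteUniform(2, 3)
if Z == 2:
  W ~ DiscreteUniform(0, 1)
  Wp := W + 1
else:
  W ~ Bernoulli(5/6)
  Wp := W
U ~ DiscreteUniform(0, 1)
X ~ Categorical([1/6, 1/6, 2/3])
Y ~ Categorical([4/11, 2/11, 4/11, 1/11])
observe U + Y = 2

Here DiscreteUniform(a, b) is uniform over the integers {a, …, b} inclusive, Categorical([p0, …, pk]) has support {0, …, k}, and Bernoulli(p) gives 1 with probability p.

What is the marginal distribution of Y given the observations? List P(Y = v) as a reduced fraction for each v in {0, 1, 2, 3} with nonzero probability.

P(Y=1) = 1/3, P(Y=2) = 2/3

Enumerate traces; 24 have nonzero weight after conditioning:
  (Z=2, W=0, U=0, X=0, Y=2) weight 1/132
  (Z=2, W=0, U=0, X=1, Y=2) weight 1/132
  (Z=2, W=0, U=0, X=2, Y=2) weight 1/33
  (Z=2, W=0, U=1, X=0, Y=1) weight 1/264
  (Z=2, W=0, U=1, X=1, Y=1) weight 1/264
  (Z=2, W=0, U=1, X=2, Y=1) weight 1/66
  (Z=2, W=1, U=0, X=0, Y=2) weight 1/132
  (Z=2, W=1, U=0, X=1, Y=2) weight 1/132
  … 16 more
Group by Y:
  weight(Y=1) = 1/11
  weight(Y=2) = 2/11
Total weight = 1/11 + 2/11 = 3/11
P(Y=1 | obs) = 1/11 / 3/11 = 1/3
P(Y=2 | obs) = 2/11 / 3/11 = 2/3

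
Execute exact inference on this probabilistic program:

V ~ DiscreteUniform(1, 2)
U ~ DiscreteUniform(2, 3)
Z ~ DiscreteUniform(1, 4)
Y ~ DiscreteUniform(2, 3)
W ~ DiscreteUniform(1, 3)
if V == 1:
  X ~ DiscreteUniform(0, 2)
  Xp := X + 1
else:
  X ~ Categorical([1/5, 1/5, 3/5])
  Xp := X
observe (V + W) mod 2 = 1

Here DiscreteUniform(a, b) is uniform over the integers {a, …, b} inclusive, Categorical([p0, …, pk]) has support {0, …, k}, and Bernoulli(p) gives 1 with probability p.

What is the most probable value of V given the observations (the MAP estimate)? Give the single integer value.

argmax_v P(V = v | obs) = 2

Enumerate traces; 144 have nonzero weight after conditioning:
  (V=1, U=2, Z=1, Y=2, W=2, X=0) weight 1/288
  (V=1, U=2, Z=1, Y=2, W=2, X=1) weight 1/288
  (V=1, U=2, Z=1, Y=2, W=2, X=2) weight 1/288
  (V=1, U=2, Z=1, Y=3, W=2, X=0) weight 1/288
  (V=1, U=2, Z=1, Y=3, W=2, X=1) weight 1/288
  (V=1, U=2, Z=1, Y=3, W=2, X=2) weight 1/288
  (V=1, U=2, Z=2, Y=2, W=2, X=0) weight 1/288
  (V=1, U=2, Z=2, Y=2, W=2, X=1) weight 1/288
  (V=2, U=2, Z=1, Y=2, W=1, X=0) weight 1/480
  … 135 more
Group by V:
  weight(V=1) = 1/6
  weight(V=2) = 1/3
Total weight = 1/6 + 1/3 = 1/2
P(V=1 | obs) = 1/6 / 1/2 = 1/3
P(V=2 | obs) = 1/3 / 1/2 = 2/3
argmax = 2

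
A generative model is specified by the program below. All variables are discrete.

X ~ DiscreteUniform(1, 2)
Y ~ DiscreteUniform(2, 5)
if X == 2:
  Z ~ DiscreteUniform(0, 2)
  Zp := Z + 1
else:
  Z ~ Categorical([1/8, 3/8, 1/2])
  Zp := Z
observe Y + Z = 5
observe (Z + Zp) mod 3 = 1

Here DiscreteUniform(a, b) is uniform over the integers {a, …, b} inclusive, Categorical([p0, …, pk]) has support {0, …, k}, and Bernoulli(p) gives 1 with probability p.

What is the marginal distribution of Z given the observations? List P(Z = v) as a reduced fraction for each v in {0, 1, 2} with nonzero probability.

P(Z=0) = 2/5, P(Z=2) = 3/5

Enumerate traces; 2 have nonzero weight after conditioning:
  (X=1, Y=3, Z=2) weight 1/16
  (X=2, Y=5, Z=0) weight 1/24
Group by Z:
  weight(Z=0) = 1/24
  weight(Z=2) = 1/16
Total weight = 1/24 + 1/16 = 5/48
P(Z=0 | obs) = 1/24 / 5/48 = 2/5
P(Z=2 | obs) = 1/16 / 5/48 = 3/5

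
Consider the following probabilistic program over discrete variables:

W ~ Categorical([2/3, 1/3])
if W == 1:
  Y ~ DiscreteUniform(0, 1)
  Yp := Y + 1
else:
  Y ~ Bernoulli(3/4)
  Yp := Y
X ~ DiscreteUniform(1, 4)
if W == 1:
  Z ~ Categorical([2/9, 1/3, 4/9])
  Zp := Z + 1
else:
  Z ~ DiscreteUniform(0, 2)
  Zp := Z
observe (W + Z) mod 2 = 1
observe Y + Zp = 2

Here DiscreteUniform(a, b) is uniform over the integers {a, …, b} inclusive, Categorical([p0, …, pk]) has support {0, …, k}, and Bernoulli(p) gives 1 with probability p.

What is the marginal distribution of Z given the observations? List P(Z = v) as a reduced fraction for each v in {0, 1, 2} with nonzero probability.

P(Z=0) = 2/11, P(Z=1) = 9/11

Enumerate traces; 8 have nonzero weight after conditioning:
  (W=0, Y=1, X=1, Z=1) weight 1/24
  (W=0, Y=1, X=2, Z=1) weight 1/24
  (W=0, Y=1, X=3, Z=1) weight 1/24
  (W=0, Y=1, X=4, Z=1) weight 1/24
  (W=1, Y=1, X=1, Z=0) weight 1/108
  (W=1, Y=1, X=2, Z=0) weight 1/108
  (W=1, Y=1, X=3, Z=0) weight 1/108
  (W=1, Y=1, X=4, Z=0) weight 1/108
Group by Z:
  weight(Z=0) = 1/27
  weight(Z=1) = 1/6
Total weight = 1/27 + 1/6 = 11/54
P(Z=0 | obs) = 1/27 / 11/54 = 2/11
P(Z=1 | obs) = 1/6 / 11/54 = 9/11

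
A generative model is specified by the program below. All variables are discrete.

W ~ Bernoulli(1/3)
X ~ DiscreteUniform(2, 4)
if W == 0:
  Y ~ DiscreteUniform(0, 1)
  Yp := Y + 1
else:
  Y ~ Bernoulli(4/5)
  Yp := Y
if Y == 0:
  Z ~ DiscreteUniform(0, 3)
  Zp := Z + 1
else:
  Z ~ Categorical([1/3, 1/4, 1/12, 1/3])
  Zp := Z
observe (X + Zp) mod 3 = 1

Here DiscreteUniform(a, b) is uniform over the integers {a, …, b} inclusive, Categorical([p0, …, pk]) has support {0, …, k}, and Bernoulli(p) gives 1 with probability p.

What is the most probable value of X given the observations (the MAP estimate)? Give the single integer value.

argmax_v P(X = v | obs) = 4

Enumerate traces; 16 have nonzero weight after conditioning:
  (W=0, X=2, Y=0, Z=1) weight 1/36
  (W=0, X=2, Y=1, Z=2) weight 1/108
  (W=0, X=3, Y=0, Z=0) weight 1/36
  (W=0, X=3, Y=0, Z=3) weight 1/36
  (W=0, X=3, Y=1, Z=1) weight 1/36
  (W=0, X=4, Y=0, Z=2) weight 1/36
  (W=0, X=4, Y=1, Z=0) weight 1/27
  (W=0, X=4, Y=1, Z=3) weight 1/27
  … 8 more
Group by X:
  weight(X=2) = 1/20
  weight(X=3) = 7/60
  weight(X=4) = 1/6
Total weight = 1/20 + 7/60 + 1/6 = 1/3
P(X=2 | obs) = 1/20 / 1/3 = 3/20
P(X=3 | obs) = 7/60 / 1/3 = 7/20
P(X=4 | obs) = 1/6 / 1/3 = 1/2
argmax = 4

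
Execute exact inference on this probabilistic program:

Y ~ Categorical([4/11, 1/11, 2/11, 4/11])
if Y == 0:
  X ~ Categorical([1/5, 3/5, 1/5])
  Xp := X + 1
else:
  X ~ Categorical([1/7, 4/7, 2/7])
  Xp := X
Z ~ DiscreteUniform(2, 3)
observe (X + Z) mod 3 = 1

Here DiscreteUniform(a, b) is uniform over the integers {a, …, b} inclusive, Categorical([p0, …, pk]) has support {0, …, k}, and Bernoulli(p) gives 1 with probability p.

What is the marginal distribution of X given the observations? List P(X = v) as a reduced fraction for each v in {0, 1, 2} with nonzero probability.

P(X=1) = 16/23, P(X=2) = 7/23

Enumerate traces; 8 have nonzero weight after conditioning:
  (Y=0, X=1, Z=3) weight 6/55
  (Y=0, X=2, Z=2) weight 2/55
  (Y=1, X=1, Z=3) weight 2/77
  (Y=1, X=2, Z=2) weight 1/77
  (Y=2, X=1, Z=3) weight 4/77
  (Y=2, X=2, Z=2) weight 2/77
  (Y=3, X=1, Z=3) weight 8/77
  (Y=3, X=2, Z=2) weight 4/77
Group by X:
  weight(X=1) = 16/55
  weight(X=2) = 7/55
Total weight = 16/55 + 7/55 = 23/55
P(X=1 | obs) = 16/55 / 23/55 = 16/23
P(X=2 | obs) = 7/55 / 23/55 = 7/23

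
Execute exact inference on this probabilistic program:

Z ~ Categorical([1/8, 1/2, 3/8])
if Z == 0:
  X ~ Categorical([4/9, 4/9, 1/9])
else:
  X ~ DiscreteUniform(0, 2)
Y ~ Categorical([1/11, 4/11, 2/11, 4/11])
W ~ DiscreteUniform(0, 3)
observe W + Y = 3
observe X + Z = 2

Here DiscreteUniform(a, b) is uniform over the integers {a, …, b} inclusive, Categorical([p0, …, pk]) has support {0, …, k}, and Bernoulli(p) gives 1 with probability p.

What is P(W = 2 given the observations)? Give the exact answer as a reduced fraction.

P(W = 2 | obs) = 4/11

Enumerate traces; 12 have nonzero weight after conditioning:
  (Z=0, X=2, Y=0, W=3) weight 1/3168
  (Z=0, X=2, Y=1, W=2) weight 1/792
  (Z=0, X=2, Y=2, W=1) weight 1/1584
  (Z=0, X=2, Y=3, W=0) weight 1/792
  (Z=1, X=1, Y=0, W=3) weight 1/264
  (Z=1, X=1, Y=1, W=2) weight 1/66
  (Z=1, X=1, Y=2, W=1) weight 1/132
  (Z=1, X=1, Y=3, W=0) weight 1/66
  … 4 more
Group by W:
  weight(W=0) = 1/36
  weight(W=1) = 1/72
  weight(W=2) = 1/36
  weight(W=3) = 1/144
Total weight = 1/36 + 1/72 + 1/36 + 1/144 = 11/144
P(W=0 | obs) = 1/36 / 11/144 = 4/11
P(W=1 | obs) = 1/72 / 11/144 = 2/11
P(W=2 | obs) = 1/36 / 11/144 = 4/11
P(W=3 | obs) = 1/144 / 11/144 = 1/11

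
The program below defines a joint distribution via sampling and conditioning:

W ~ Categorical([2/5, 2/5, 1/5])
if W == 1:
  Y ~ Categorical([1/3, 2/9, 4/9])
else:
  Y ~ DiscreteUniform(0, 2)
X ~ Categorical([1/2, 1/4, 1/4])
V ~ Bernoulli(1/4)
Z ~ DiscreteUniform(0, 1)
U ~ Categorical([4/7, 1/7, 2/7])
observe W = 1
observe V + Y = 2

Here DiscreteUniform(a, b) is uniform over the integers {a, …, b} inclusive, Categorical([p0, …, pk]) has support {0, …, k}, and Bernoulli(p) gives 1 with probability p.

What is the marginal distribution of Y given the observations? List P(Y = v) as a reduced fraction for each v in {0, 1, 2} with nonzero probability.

Enumerate traces; 36 have nonzero weight after conditioning:
  (W=1, Y=1, X=0, V=1, Z=0, U=0) weight 1/315
  (W=1, Y=1, X=0, V=1, Z=0, U=1) weight 1/1260
  (W=1, Y=1, X=0, V=1, Z=0, U=2) weight 1/630
  (W=1, Y=1, X=0, V=1, Z=1, U=0) weight 1/315
  (W=1, Y=1, X=0, V=1, Z=1, U=1) weight 1/1260
  (W=1, Y=1, X=0, V=1, Z=1, U=2) weight 1/630
  (W=1, Y=1, X=1, V=1, Z=0, U=0) weight 1/630
  (W=1, Y=1, X=1, V=1, Z=0, U=1) weight 1/2520
  (W=1, Y=2, X=0, V=0, Z=0, U=0) weight 2/105
  … 27 more
Group by Y:
  weight(Y=1) = 1/45
  weight(Y=2) = 2/15
Total weight = 1/45 + 2/15 = 7/45
P(Y=1 | obs) = 1/45 / 7/45 = 1/7
P(Y=2 | obs) = 2/15 / 7/45 = 6/7

P(Y=1) = 1/7, P(Y=2) = 6/7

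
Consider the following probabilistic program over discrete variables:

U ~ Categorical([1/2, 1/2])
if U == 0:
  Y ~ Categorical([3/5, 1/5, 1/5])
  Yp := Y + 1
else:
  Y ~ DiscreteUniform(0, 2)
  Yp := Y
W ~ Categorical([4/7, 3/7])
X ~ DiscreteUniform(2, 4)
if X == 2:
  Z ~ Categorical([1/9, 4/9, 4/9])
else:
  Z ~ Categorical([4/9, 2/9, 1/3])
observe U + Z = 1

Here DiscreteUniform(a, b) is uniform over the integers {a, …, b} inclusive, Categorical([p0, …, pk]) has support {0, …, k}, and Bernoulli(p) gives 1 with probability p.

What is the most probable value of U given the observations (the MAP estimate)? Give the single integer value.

argmax_v P(U = v | obs) = 1

Enumerate traces; 36 have nonzero weight after conditioning:
  (U=0, Y=0, W=0, X=2, Z=1) weight 8/315
  (U=0, Y=0, W=0, X=3, Z=1) weight 4/315
  (U=0, Y=0, W=0, X=4, Z=1) weight 4/315
  (U=0, Y=0, W=1, X=2, Z=1) weight 2/105
  (U=0, Y=0, W=1, X=3, Z=1) weight 1/105
  (U=0, Y=0, W=1, X=4, Z=1) weight 1/105
  (U=0, Y=1, W=0, X=2, Z=1) weight 8/945
  (U=0, Y=1, W=0, X=3, Z=1) weight 4/945
  (U=1, Y=0, W=0, X=2, Z=0) weight 2/567
  … 27 more
Group by U:
  weight(U=0) = 4/27
  weight(U=1) = 1/6
Total weight = 4/27 + 1/6 = 17/54
P(U=0 | obs) = 4/27 / 17/54 = 8/17
P(U=1 | obs) = 1/6 / 17/54 = 9/17
argmax = 1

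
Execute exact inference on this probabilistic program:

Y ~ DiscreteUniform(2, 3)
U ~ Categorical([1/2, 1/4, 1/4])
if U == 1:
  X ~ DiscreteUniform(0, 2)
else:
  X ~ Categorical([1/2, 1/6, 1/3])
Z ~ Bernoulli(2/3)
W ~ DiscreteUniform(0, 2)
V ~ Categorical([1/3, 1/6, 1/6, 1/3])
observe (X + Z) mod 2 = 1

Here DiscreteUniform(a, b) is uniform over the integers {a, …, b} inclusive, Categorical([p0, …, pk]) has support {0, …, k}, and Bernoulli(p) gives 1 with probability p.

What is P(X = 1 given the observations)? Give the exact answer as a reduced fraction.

P(X = 1 | obs) = 5/43

Enumerate traces; 216 have nonzero weight after conditioning:
  (Y=2, U=0, X=0, Z=1, W=0, V=0) weight 1/108
  (Y=2, U=0, X=0, Z=1, W=0, V=1) weight 1/216
  (Y=2, U=0, X=0, Z=1, W=0, V=2) weight 1/216
  (Y=2, U=0, X=0, Z=1, W=0, V=3) weight 1/108
  (Y=2, U=0, X=0, Z=1, W=1, V=0) weight 1/108
  (Y=2, U=0, X=0, Z=1, W=1, V=1) weight 1/216
  (Y=2, U=0, X=0, Z=1, W=1, V=2) weight 1/216
  (Y=2, U=0, X=0, Z=1, W=1, V=3) weight 1/108
  (Y=2, U=0, X=1, Z=0, W=0, V=0) weight 1/648
  (Y=2, U=0, X=2, Z=1, W=0, V=0) weight 1/162
  … 206 more
Group by X:
  weight(X=0) = 11/36
  weight(X=1) = 5/72
  weight(X=2) = 2/9
Total weight = 11/36 + 5/72 + 2/9 = 43/72
P(X=0 | obs) = 11/36 / 43/72 = 22/43
P(X=1 | obs) = 5/72 / 43/72 = 5/43
P(X=2 | obs) = 2/9 / 43/72 = 16/43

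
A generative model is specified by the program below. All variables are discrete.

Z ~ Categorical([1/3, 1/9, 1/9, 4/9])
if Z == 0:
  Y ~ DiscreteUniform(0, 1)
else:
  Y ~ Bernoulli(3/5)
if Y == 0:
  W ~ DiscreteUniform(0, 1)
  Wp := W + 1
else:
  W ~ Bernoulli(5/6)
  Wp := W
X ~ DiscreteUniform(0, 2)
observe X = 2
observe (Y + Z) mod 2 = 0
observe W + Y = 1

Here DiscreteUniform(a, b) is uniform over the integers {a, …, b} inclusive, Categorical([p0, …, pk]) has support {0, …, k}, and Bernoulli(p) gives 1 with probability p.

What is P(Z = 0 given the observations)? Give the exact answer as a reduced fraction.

P(Z = 0 | obs) = 15/29

Enumerate traces; 4 have nonzero weight after conditioning:
  (Z=0, Y=0, W=1, X=2) weight 1/36
  (Z=1, Y=1, W=0, X=2) weight 1/270
  (Z=2, Y=0, W=1, X=2) weight 1/135
  (Z=3, Y=1, W=0, X=2) weight 2/135
Group by Z:
  weight(Z=0) = 1/36
  weight(Z=1) = 1/270
  weight(Z=2) = 1/135
  weight(Z=3) = 2/135
Total weight = 1/36 + 1/270 + 1/135 + 2/135 = 29/540
P(Z=0 | obs) = 1/36 / 29/540 = 15/29
P(Z=1 | obs) = 1/270 / 29/540 = 2/29
P(Z=2 | obs) = 1/135 / 29/540 = 4/29
P(Z=3 | obs) = 2/135 / 29/540 = 8/29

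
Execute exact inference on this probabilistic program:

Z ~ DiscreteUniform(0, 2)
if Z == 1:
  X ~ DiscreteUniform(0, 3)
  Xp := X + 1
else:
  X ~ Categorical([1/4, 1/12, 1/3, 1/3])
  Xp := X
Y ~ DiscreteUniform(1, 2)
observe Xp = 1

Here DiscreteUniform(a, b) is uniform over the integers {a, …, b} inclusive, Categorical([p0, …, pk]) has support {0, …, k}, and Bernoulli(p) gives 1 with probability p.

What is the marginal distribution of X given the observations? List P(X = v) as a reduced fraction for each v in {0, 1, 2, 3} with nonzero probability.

P(X=0) = 3/5, P(X=1) = 2/5

Enumerate traces; 6 have nonzero weight after conditioning:
  (Z=0, X=1, Y=1) weight 1/72
  (Z=0, X=1, Y=2) weight 1/72
  (Z=1, X=0, Y=1) weight 1/24
  (Z=1, X=0, Y=2) weight 1/24
  (Z=2, X=1, Y=1) weight 1/72
  (Z=2, X=1, Y=2) weight 1/72
Group by X:
  weight(X=0) = 1/12
  weight(X=1) = 1/18
Total weight = 1/12 + 1/18 = 5/36
P(X=0 | obs) = 1/12 / 5/36 = 3/5
P(X=1 | obs) = 1/18 / 5/36 = 2/5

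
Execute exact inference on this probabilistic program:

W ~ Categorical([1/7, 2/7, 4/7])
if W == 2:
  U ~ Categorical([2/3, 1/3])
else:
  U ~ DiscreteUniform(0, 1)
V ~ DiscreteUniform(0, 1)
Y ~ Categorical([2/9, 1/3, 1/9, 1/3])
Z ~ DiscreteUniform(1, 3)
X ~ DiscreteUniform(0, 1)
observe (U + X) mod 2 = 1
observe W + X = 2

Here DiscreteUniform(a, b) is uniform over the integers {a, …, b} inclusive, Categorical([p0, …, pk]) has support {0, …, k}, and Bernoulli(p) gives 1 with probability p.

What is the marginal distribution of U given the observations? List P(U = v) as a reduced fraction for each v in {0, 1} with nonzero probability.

P(U=0) = 3/7, P(U=1) = 4/7

Enumerate traces; 48 have nonzero weight after conditioning:
  (W=1, U=0, V=0, Y=0, Z=1, X=1) weight 1/378
  (W=1, U=0, V=0, Y=0, Z=2, X=1) weight 1/378
  (W=1, U=0, V=0, Y=0, Z=3, X=1) weight 1/378
  (W=1, U=0, V=0, Y=1, Z=1, X=1) weight 1/252
  (W=1, U=0, V=0, Y=1, Z=2, X=1) weight 1/252
  (W=1, U=0, V=0, Y=1, Z=3, X=1) weight 1/252
  (W=1, U=0, V=0, Y=2, Z=1, X=1) weight 1/756
  (W=1, U=0, V=0, Y=2, Z=2, X=1) weight 1/756
  (W=2, U=1, V=0, Y=0, Z=1, X=0) weight 2/567
  … 39 more
Group by U:
  weight(U=0) = 1/14
  weight(U=1) = 2/21
Total weight = 1/14 + 2/21 = 1/6
P(U=0 | obs) = 1/14 / 1/6 = 3/7
P(U=1 | obs) = 2/21 / 1/6 = 4/7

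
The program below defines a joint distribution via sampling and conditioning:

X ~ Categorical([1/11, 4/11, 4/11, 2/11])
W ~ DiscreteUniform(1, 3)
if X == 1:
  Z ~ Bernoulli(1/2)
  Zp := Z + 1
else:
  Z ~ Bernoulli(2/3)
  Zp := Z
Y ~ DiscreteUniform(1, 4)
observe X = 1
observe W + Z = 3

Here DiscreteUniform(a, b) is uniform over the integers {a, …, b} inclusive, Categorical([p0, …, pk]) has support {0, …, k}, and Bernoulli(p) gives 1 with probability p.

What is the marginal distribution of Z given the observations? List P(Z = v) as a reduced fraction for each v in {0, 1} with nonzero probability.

Enumerate traces; 8 have nonzero weight after conditioning:
  (X=1, W=2, Z=1, Y=1) weight 1/66
  (X=1, W=2, Z=1, Y=2) weight 1/66
  (X=1, W=2, Z=1, Y=3) weight 1/66
  (X=1, W=2, Z=1, Y=4) weight 1/66
  (X=1, W=3, Z=0, Y=1) weight 1/66
  (X=1, W=3, Z=0, Y=2) weight 1/66
  (X=1, W=3, Z=0, Y=3) weight 1/66
  (X=1, W=3, Z=0, Y=4) weight 1/66
Group by Z:
  weight(Z=0) = 2/33
  weight(Z=1) = 2/33
Total weight = 2/33 + 2/33 = 4/33
P(Z=0 | obs) = 2/33 / 4/33 = 1/2
P(Z=1 | obs) = 2/33 / 4/33 = 1/2

P(Z=0) = 1/2, P(Z=1) = 1/2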